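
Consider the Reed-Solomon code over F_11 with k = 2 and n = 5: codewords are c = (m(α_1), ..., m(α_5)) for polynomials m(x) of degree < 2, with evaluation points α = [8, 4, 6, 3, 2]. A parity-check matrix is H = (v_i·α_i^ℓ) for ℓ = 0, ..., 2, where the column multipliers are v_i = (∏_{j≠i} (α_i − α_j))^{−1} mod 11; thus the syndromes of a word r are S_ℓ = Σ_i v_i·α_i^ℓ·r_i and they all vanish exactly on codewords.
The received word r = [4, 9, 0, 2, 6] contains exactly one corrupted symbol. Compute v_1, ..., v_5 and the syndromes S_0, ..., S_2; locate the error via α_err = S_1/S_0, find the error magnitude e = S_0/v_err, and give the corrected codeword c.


S = (3, 7, 9), error at position 3, error magnitude e = 10, c = [4, 9, 1, 2, 6].

Step 1: column multipliers v_i = (∏_{j≠i}(α_i − α_j))^{−1} mod 11.
  i = 1 (α = 8): (8−4)(8−6)(8−3)(8−2) = 4·2·5·6 = 240 ≡ 9, so v_1 = 9^{−1} = 5 (mod 11).
  i = 2 (α = 4): (4−8)(4−6)(4−3)(4−2) = (−4)·(−2)·1·2 = 16 ≡ 5, so v_2 = 5^{−1} = 9 (mod 11).
  i = 3 (α = 6): (6−8)(6−4)(6−3)(6−2) = (−2)·2·3·4 = −48 ≡ 7, so v_3 = 7^{−1} = 8 (mod 11).
  i = 4 (α = 3): (3−8)(3−4)(3−6)(3−2) = (−5)·(−1)·(−3)·1 = −15 ≡ 7, so v_4 = 7^{−1} = 8 (mod 11).
  i = 5 (α = 2): (2−8)(2−4)(2−6)(2−3) = (−6)·(−2)·(−4)·(−1) = 48 ≡ 4, so v_5 = 4^{−1} = 3 (mod 11).
  v = [5, 9, 8, 8, 3].
Step 2: syndromes of r = [4, 9, 0, 2, 6] (all sums mod 11).
  S_0 = Σ v_i r_i = 5·4 + 9·9 + 8·0 + 8·2 + 3·6 = 135 ≡ 3.
  S_1 = Σ v_i α_i r_i = 5·8·4 + 9·4·9 + 8·6·0 + 8·3·2 + 3·2·6 = 568 ≡ 7.
  α_i^2 mod 11 = [9, 5, 3, 9, 4].
  S_2 = Σ v_i α_i^2 r_i = 5·9·4 + 9·5·9 + 8·3·0 + 8·9·2 + 3·4·6 = 801 ≡ 9.
  S = (3, 7, 9) ≠ 0, so r is not a codeword (an error is present).
Step 3: locate the error. For a single error e at position i, S_ℓ = v_i·e·α_i^ℓ, so α_err = S_1/S_0.
  S_0^{−1} = 3^{−1} = 4 (mod 11), so α_err = 7·4 = 28 ≡ 6 = α_3. Error position i = 3.
  Consistency check: S_2/S_1 = 9·8 = 72 ≡ 6 = α_err ✓ (single-error assumption holds).
Step 4: error magnitude e = S_0/v_3 = S_0·∏_{j≠3}(α_3 − α_j) = 3·7 = 21 ≡ 10 (mod 11).
Step 5: correct position 3: c_3 = r_3 − e = 0 − 10 ≡ 1 (mod 11). Hence c = [4, 9, 1, 2, 6].
  Check: interpolating c through the α_i gives m(x) = 3 + 7·x (degree < 2) with m(α_i) = c_i for every i, so c is indeed a codeword.


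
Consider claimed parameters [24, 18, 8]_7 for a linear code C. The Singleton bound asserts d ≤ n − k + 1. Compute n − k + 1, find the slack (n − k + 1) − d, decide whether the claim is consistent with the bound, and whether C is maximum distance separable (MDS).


Singleton RHS = n − k + 1 = 7, slack = -1, bound violated (no such code; not MDS).

Singleton bound: d ≤ n − k + 1.
Here n = 24, k = 18, so n − k + 1 = 7.
Given d = 8, check d ≤ 7: NO.
Slack = (n − k + 1) − d = -1.
The slack is negative: d = 8 exceeds n − k + 1 = 7 by 1, so the Singleton bound is violated and no linear [24, 18, 8]_7 code can exist. In particular it is not MDS (MDS requires d = n − k + 1 exactly).
Description: the claimed parameters are [24, 18, 8]_7; such a code would be impossible (violates the Singleton bound).


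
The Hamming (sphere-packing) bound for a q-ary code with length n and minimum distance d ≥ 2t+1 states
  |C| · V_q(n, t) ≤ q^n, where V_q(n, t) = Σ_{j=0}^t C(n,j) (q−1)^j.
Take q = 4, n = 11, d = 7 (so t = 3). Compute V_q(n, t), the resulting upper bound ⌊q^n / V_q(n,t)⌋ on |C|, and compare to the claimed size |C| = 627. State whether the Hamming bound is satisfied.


V_q(n, t) = 4984, q^n = 4194304, Hamming bound = 841, |C| = 627 ≤ bound (satisfied).

Step 1: Compute V_q(n, t) = Σ_{j=0}^3 C(n, j) (q−1)^j.
  j = 0: C(11,0)·(3)^0 = 1·1 = 1.
  j = 1: C(11,1)·(3)^1 = 11·3 = 33.
  j = 2: C(11,2)·(3)^2 = 55·9 = 495.
  j = 3: C(11,3)·(3)^3 = 165·27 = 4455.
  V_q(n, t) = 1 + 33 + 495 + 4455 = 4984.
Step 2: q^n = 4^11 = 4194304.
Step 3: Hamming bound ⌊q^n / V_q(n,t)⌋ = ⌊4194304/4984⌋ = 841.
Step 4: Compare |C| = 627 to 841: satisfied.
The claimed |C| lies below the Hamming bound.


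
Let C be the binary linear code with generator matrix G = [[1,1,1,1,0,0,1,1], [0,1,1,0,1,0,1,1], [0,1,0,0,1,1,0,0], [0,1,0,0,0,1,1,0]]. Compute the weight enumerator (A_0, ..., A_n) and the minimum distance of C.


Weight distribution: A_0 = 1, A_2 = 1, A_3 = 5, A_4 = 3, A_5 = 2, A_6 = 3, A_7 = 1. Minimum distance d = 2.

Enumerate all 2^4 = 16 messages m ∈ F_2^4.
For each, compute codeword c = mG in F_2^8, then tally its weight.
  m = 0000 → c = 00000000, weight = 0.
  m = 1000 → c = 11110011, weight = 6.
  m = 0100 → c = 01101011, weight = 5.
  m = 1100 → c = 10011000, weight = 3.
  m = 0010 → c = 01001100, weight = 3.
  m = 1010 → c = 10111111, weight = 7.
  m = 0110 → c = 00100111, weight = 4.
  m = 1110 → c = 11010100, weight = 4.
  m = 0001 → c = 01000110, weight = 3.
  m = 1001 → c = 10110101, weight = 5.
  m = 0101 → c = 00101101, weight = 4.
  m = 1101 → c = 11011110, weight = 6.
  m = 0011 → c = 00001010, weight = 2.
  m = 1011 → c = 11111001, weight = 6.
  m = 0111 → c = 01100001, weight = 3.
  m = 1111 → c = 10010010, weight = 3.
Tally weights:
  weight 0: 1 codewords.
  weight 2: 1 codewords.
  weight 3: 5 codewords.
  weight 4: 3 codewords.
  weight 5: 2 codewords.
  weight 6: 3 codewords.
  weight 7: 1 codewords.
Minimum distance d = smallest w > 0 with A_w > 0 = 2.
Sanity: Σ A_w = 16 = 2^4 = 16 ✓.


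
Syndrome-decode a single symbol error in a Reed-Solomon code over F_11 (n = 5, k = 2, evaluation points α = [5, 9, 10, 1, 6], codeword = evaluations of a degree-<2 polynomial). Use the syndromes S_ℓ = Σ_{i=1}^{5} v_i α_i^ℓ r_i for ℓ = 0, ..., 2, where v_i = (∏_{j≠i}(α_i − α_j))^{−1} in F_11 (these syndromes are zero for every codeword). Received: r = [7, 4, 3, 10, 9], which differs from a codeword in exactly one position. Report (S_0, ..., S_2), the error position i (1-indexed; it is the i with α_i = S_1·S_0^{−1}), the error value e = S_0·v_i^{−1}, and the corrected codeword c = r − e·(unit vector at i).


S = (2, 9, 2), error at position 3, error magnitude e = 8, c = [7, 4, 6, 10, 9].

Step 1: column multipliers v_i = (∏_{j≠i}(α_i − α_j))^{−1} mod 11.
  i = 1 (α = 5): (5−9)(5−10)(5−1)(5−6) = (−4)·(−5)·4·(−1) = −80 ≡ 8, so v_1 = 8^{−1} = 7 (mod 11).
  i = 2 (α = 9): (9−5)(9−10)(9−1)(9−6) = 4·(−1)·8·3 = −96 ≡ 3, so v_2 = 3^{−1} = 4 (mod 11).
  i = 3 (α = 10): (10−5)(10−9)(10−1)(10−6) = 5·1·9·4 = 180 ≡ 4, so v_3 = 4^{−1} = 3 (mod 11).
  i = 4 (α = 1): (1−5)(1−9)(1−10)(1−6) = (−4)·(−8)·(−9)·(−5) = 1440 ≡ 10, so v_4 = 10^{−1} = 10 (mod 11).
  i = 5 (α = 6): (6−5)(6−9)(6−10)(6−1) = 1·(−3)·(−4)·5 = 60 ≡ 5, so v_5 = 5^{−1} = 9 (mod 11).
  v = [7, 4, 3, 10, 9].
Step 2: syndromes of r = [7, 4, 3, 10, 9] (all sums mod 11).
  S_0 = Σ v_i r_i = 7·7 + 4·4 + 3·3 + 10·10 + 9·9 = 255 ≡ 2.
  S_1 = Σ v_i α_i r_i = 7·5·7 + 4·9·4 + 3·10·3 + 10·1·10 + 9·6·9 = 1065 ≡ 9.
  α_i^2 mod 11 = [3, 4, 1, 1, 3].
  S_2 = Σ v_i α_i^2 r_i = 7·3·7 + 4·4·4 + 3·1·3 + 10·1·10 + 9·3·9 = 563 ≡ 2.
  S = (2, 9, 2) ≠ 0, so r is not a codeword (an error is present).
Step 3: locate the error. For a single error e at position i, S_ℓ = v_i·e·α_i^ℓ, so α_err = S_1/S_0.
  S_0^{−1} = 2^{−1} = 6 (mod 11), so α_err = 9·6 = 54 ≡ 10 = α_3. Error position i = 3.
  Consistency check: S_2/S_1 = 2·5 = 10 ≡ 10 = α_err ✓ (single-error assumption holds).
Step 4: error magnitude e = S_0/v_3 = S_0·∏_{j≠3}(α_3 − α_j) = 2·4 = 8 ≡ 8 (mod 11).
Step 5: correct position 3: c_3 = r_3 − e = 3 − 8 ≡ 6 (mod 11). Hence c = [7, 4, 6, 10, 9].
  Check: interpolating c through the α_i gives m(x) = 8 + 2·x (degree < 2) with m(α_i) = c_i for every i, so c is indeed a codeword.


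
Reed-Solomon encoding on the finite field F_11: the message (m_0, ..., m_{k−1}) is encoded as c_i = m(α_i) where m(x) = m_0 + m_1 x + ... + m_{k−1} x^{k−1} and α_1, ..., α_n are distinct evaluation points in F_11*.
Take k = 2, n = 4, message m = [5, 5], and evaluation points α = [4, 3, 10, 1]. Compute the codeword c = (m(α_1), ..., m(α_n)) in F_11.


c = [3, 9, 0, 10]

Message polynomial: m(x) = 5 + 5·x (mod 11).
For each evaluation point α_i, compute m(α_i) mod 11:
  α_1 = 4: Horner steps 5 → 3, so m(4) = 3.
  α_2 = 3: Horner steps 5 → 9, so m(3) = 9.
  α_3 = 10: Horner steps 5 → 0, so m(10) = 0.
  α_4 = 1: Horner steps 5 → 10, so m(1) = 10.
Codeword c = [3, 9, 0, 10] ∈ F_11^4.


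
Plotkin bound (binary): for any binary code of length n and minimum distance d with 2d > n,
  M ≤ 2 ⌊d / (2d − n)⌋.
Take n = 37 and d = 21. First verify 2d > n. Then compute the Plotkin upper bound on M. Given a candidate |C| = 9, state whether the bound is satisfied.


Plotkin bound M ≤ 8; given |C| = 9 > bound (violated).

Check applicability: 2d = 42, n = 37.
2d − n = 5 > 0, so Plotkin applies.
Compute d/(2d−n) = 21/5 ≈ 4.2000.
⌊d/(2d−n)⌋ = 4.
Plotkin bound: M ≤ 2·4 = 8.
Given |C| = 9, check: VIOLATED.
This |C| is above the Plotkin bound, so no binary code with n = 37, d = 21 and 9 codewords exists.


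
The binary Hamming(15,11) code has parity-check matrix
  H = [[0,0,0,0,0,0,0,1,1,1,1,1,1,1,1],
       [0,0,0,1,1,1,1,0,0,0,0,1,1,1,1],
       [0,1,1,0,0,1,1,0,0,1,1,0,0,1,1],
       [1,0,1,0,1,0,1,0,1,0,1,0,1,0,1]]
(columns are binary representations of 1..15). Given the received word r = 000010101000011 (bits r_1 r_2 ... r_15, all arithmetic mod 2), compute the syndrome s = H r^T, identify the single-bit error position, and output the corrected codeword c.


s = (1, 0, 1, 0)^T, error position = 10, corrected codeword c = 000010101100011

Compute s = H r^T mod 2 one row at a time:
  s_1 = 0 + 1 + 0 + 0 + 0 + 0 + 1 + 1 = 3 ≡ 1 (mod 2).
  s_2 = 0 + 1 + 0 + 1 + 0 + 0 + 1 + 1 = 4 ≡ 0 (mod 2).
  s_3 = 0 + 0 + 0 + 1 + 0 + 0 + 1 + 1 = 3 ≡ 1 (mod 2).
  s_4 = 0 + 0 + 1 + 1 + 1 + 0 + 0 + 1 = 4 ≡ 0 (mod 2).
s = (1, 0, 1, 0)^T — this equals column 10 of H (binary 1010), so error is at position 10.
Correct: flip bit 10 of r = 000010101000011 to get c = 000010101100011.


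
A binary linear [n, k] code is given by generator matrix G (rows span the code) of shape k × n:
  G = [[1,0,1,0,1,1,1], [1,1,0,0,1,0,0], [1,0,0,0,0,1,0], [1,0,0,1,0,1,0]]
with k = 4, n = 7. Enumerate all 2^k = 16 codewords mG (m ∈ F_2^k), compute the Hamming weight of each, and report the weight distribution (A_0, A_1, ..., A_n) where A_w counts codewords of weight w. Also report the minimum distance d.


Weight distribution: A_0 = 1, A_1 = 1, A_2 = 1, A_3 = 4, A_4 = 5, A_5 = 3, A_6 = 1. Minimum distance d = 1.

Enumerate all 2^4 = 16 messages m ∈ F_2^4.
For each, compute codeword c = mG in F_2^7, then tally its weight.
  m = 0000 → c = 0000000, weight = 0.
  m = 1000 → c = 1010111, weight = 5.
  m = 0100 → c = 1100100, weight = 3.
  m = 1100 → c = 0110011, weight = 4.
  m = 0010 → c = 1000010, weight = 2.
  m = 1010 → c = 0010101, weight = 3.
  m = 0110 → c = 0100110, weight = 3.
  m = 1110 → c = 1110001, weight = 4.
  m = 0001 → c = 1001010, weight = 3.
  m = 1001 → c = 0011101, weight = 4.
  m = 0101 → c = 0101110, weight = 4.
  m = 1101 → c = 1111001, weight = 5.
  m = 0011 → c = 0001000, weight = 1.
  m = 1011 → c = 1011111, weight = 6.
  m = 0111 → c = 1101100, weight = 4.
  m = 1111 → c = 0111011, weight = 5.
Tally weights:
  weight 0: 1 codewords.
  weight 1: 1 codewords.
  weight 2: 1 codewords.
  weight 3: 4 codewords.
  weight 4: 5 codewords.
  weight 5: 3 codewords.
  weight 6: 1 codewords.
Minimum distance d = smallest w > 0 with A_w > 0 = 1.
Sanity: Σ A_w = 16 = 2^4 = 16 ✓.


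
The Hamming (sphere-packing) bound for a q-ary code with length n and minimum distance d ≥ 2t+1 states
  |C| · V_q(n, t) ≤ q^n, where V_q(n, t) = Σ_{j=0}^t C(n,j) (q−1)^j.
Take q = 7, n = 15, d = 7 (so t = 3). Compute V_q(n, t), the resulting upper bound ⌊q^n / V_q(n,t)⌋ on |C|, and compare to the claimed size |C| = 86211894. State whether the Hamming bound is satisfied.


V_q(n, t) = 102151, q^n = 4747561509943, Hamming bound = 46475918, |C| = 86211894 > bound (violated).

Step 1: Compute V_q(n, t) = Σ_{j=0}^3 C(n, j) (q−1)^j.
  j = 0: C(15,0)·(6)^0 = 1·1 = 1.
  j = 1: C(15,1)·(6)^1 = 15·6 = 90.
  j = 2: C(15,2)·(6)^2 = 105·36 = 3780.
  j = 3: C(15,3)·(6)^3 = 455·216 = 98280.
  V_q(n, t) = 1 + 90 + 3780 + 98280 = 102151.
Step 2: q^n = 7^15 = 4747561509943.
Step 3: Hamming bound ⌊q^n / V_q(n,t)⌋ = ⌊4747561509943/102151⌋ = 46475918.
Step 4: Compare |C| = 86211894 to 46475918: violated.
The claimed |C| lies above the Hamming bound, so no 7-ary code of length 15 with d ≥ 7 can have 86211894 codewords.


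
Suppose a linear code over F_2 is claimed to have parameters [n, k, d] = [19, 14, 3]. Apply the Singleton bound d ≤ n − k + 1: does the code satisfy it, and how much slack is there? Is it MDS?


Singleton RHS = n − k + 1 = 6, slack = 3, bound satisfied, not MDS.

Singleton bound: d ≤ n − k + 1.
Here n = 19, k = 14, so n − k + 1 = 6.
Given d = 3, check d ≤ 6: YES.
Slack = (n − k + 1) − d = 3.
The code is NOT MDS (slack = 3 > 0).
Description: the claimed parameters are [19, 14, 3]_2; such a code would be non-MDS.


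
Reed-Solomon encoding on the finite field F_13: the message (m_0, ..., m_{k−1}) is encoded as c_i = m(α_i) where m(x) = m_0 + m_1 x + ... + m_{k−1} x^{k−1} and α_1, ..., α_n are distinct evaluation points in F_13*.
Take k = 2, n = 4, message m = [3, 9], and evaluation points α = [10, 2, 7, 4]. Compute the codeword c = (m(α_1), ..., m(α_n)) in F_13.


c = [2, 8, 1, 0]

Message polynomial: m(x) = 3 + 9·x (mod 13).
For each evaluation point α_i, compute m(α_i) mod 13:
  α_1 = 10: Horner steps 9 → 2, so m(10) = 2.
  α_2 = 2: Horner steps 9 → 8, so m(2) = 8.
  α_3 = 7: Horner steps 9 → 1, so m(7) = 1.
  α_4 = 4: Horner steps 9 → 0, so m(4) = 0.
Codeword c = [2, 8, 1, 0] ∈ F_13^4.


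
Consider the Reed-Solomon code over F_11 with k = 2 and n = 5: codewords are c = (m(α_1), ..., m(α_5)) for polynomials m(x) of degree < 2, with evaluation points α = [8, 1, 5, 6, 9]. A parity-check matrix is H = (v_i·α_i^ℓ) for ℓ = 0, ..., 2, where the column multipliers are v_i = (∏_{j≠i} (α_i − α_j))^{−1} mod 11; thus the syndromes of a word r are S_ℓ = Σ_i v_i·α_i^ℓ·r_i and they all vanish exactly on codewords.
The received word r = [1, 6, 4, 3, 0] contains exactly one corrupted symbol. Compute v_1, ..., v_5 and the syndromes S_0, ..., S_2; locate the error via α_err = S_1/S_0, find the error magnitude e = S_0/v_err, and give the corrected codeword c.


S = (1, 1, 1), error at position 2, error magnitude e = 9, c = [1, 8, 4, 3, 0].

Step 1: column multipliers v_i = (∏_{j≠i}(α_i − α_j))^{−1} mod 11.
  i = 1 (α = 8): (8−1)(8−5)(8−6)(8−9) = 7·3·2·(−1) = −42 ≡ 2, so v_1 = 2^{−1} = 6 (mod 11).
  i = 2 (α = 1): (1−8)(1−5)(1−6)(1−9) = (−7)·(−4)·(−5)·(−8) = 1120 ≡ 9, so v_2 = 9^{−1} = 5 (mod 11).
  i = 3 (α = 5): (5−8)(5−1)(5−6)(5−9) = (−3)·4·(−1)·(−4) = −48 ≡ 7, so v_3 = 7^{−1} = 8 (mod 11).
  i = 4 (α = 6): (6−8)(6−1)(6−5)(6−9) = (−2)·5·1·(−3) = 30 ≡ 8, so v_4 = 8^{−1} = 7 (mod 11).
  i = 5 (α = 9): (9−8)(9−1)(9−5)(9−6) = 1·8·4·3 = 96 ≡ 8, so v_5 = 8^{−1} = 7 (mod 11).
  v = [6, 5, 8, 7, 7].
Step 2: syndromes of r = [1, 6, 4, 3, 0] (all sums mod 11).
  S_0 = Σ v_i r_i = 6·1 + 5·6 + 8·4 + 7·3 + 7·0 = 89 ≡ 1.
  S_1 = Σ v_i α_i r_i = 6·8·1 + 5·1·6 + 8·5·4 + 7·6·3 + 7·9·0 = 364 ≡ 1.
  α_i^2 mod 11 = [9, 1, 3, 3, 4].
  S_2 = Σ v_i α_i^2 r_i = 6·9·1 + 5·1·6 + 8·3·4 + 7·3·3 + 7·4·0 = 243 ≡ 1.
  S = (1, 1, 1) ≠ 0, so r is not a codeword (an error is present).
Step 3: locate the error. For a single error e at position i, S_ℓ = v_i·e·α_i^ℓ, so α_err = S_1/S_0.
  S_0^{−1} = 1^{−1} = 1 (mod 11), so α_err = 1·1 = 1 ≡ 1 = α_2. Error position i = 2.
  Consistency check: S_2/S_1 = 1·1 = 1 ≡ 1 = α_err ✓ (single-error assumption holds).
Step 4: error magnitude e = S_0/v_2 = S_0·∏_{j≠2}(α_2 − α_j) = 1·9 = 9 ≡ 9 (mod 11).
Step 5: correct position 2: c_2 = r_2 − e = 6 − 9 ≡ 8 (mod 11). Hence c = [1, 8, 4, 3, 0].
  Check: interpolating c through the α_i gives m(x) = 9 + 10·x (degree < 2) with m(α_i) = c_i for every i, so c is indeed a codeword.


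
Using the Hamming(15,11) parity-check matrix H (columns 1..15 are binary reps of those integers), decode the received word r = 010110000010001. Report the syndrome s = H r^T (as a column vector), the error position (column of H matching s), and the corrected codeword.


s = (0, 1, 1, 1)^T, error position = 7, corrected codeword c = 010110100010001

Compute s = H r^T mod 2 one row at a time:
  s_1 = 0 + 0 + 0 + 1 + 0 + 0 + 0 + 1 = 2 ≡ 0 (mod 2).
  s_2 = 1 + 1 + 0 + 0 + 0 + 0 + 0 + 1 = 3 ≡ 1 (mod 2).
  s_3 = 1 + 0 + 0 + 0 + 0 + 1 + 0 + 1 = 3 ≡ 1 (mod 2).
  s_4 = 0 + 0 + 1 + 0 + 0 + 1 + 0 + 1 = 3 ≡ 1 (mod 2).
s = (0, 1, 1, 1)^T — this equals column 7 of H (binary 0111), so error is at position 7.
Correct: flip bit 7 of r = 010110000010001 to get c = 010110100010001.


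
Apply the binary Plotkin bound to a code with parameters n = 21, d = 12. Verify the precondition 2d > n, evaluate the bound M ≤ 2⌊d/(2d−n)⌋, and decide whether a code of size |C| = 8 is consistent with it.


Plotkin bound M ≤ 8; given |C| = 8 ≤ bound (satisfied).

Check applicability: 2d = 24, n = 21.
2d − n = 3 > 0, so Plotkin applies.
Compute d/(2d−n) = 12/3 ≈ 4.0000.
⌊d/(2d−n)⌋ = 4.
Plotkin bound: M ≤ 2·4 = 8.
Given |C| = 8, check: satisfied.
This |C| is at the Plotkin bound.


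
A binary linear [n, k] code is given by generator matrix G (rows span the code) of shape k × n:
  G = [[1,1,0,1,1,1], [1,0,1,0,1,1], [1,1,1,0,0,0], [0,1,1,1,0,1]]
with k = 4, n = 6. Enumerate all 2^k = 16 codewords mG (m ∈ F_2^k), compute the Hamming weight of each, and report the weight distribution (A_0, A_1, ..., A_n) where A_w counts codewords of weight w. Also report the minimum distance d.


Weight distribution: A_0 = 1, A_1 = 1, A_2 = 2, A_3 = 6, A_4 = 5, A_5 = 1. Minimum distance d = 1.

Enumerate all 2^4 = 16 messages m ∈ F_2^4.
For each, compute codeword c = mG in F_2^6, then tally its weight.
  m = 0000 → c = 000000, weight = 0.
  m = 1000 → c = 110111, weight = 5.
  m = 0100 → c = 101011, weight = 4.
  m = 1100 → c = 011100, weight = 3.
  m = 0010 → c = 111000, weight = 3.
  m = 1010 → c = 001111, weight = 4.
  m = 0110 → c = 010011, weight = 3.
  m = 1110 → c = 100100, weight = 2.
  m = 0001 → c = 011101, weight = 4.
  m = 1001 → c = 101010, weight = 3.
  m = 0101 → c = 110110, weight = 4.
  m = 1101 → c = 000001, weight = 1.
  m = 0011 → c = 100101, weight = 3.
  m = 1011 → c = 010010, weight = 2.
  m = 0111 → c = 001110, weight = 3.
  m = 1111 → c = 111001, weight = 4.
Tally weights:
  weight 0: 1 codewords.
  weight 1: 1 codewords.
  weight 2: 2 codewords.
  weight 3: 6 codewords.
  weight 4: 5 codewords.
  weight 5: 1 codewords.
Minimum distance d = smallest w > 0 with A_w > 0 = 1.
Sanity: Σ A_w = 16 = 2^4 = 16 ✓.


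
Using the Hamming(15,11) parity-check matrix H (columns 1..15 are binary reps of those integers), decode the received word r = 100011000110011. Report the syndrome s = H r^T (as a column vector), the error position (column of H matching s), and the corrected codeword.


s = (0, 0, 1, 0)^T, error position = 2, corrected codeword c = 110011000110011

Compute s = H r^T mod 2 one row at a time:
  s_1 = 0 + 0 + 1 + 1 + 0 + 0 + 1 + 1 = 4 ≡ 0 (mod 2).
  s_2 = 0 + 1 + 1 + 0 + 0 + 0 + 1 + 1 = 4 ≡ 0 (mod 2).
  s_3 = 0 + 0 + 1 + 0 + 1 + 1 + 1 + 1 = 5 ≡ 1 (mod 2).
  s_4 = 1 + 0 + 1 + 0 + 0 + 1 + 0 + 1 = 4 ≡ 0 (mod 2).
s = (0, 0, 1, 0)^T — this equals column 2 of H (binary 0010), so error is at position 2.
Correct: flip bit 2 of r = 100011000110011 to get c = 110011000110011.


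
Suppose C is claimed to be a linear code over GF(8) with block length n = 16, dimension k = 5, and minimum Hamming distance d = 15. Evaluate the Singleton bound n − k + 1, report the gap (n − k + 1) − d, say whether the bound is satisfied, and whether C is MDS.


Singleton RHS = n − k + 1 = 12, slack = -3, bound violated (no such code; not MDS).

Singleton bound: d ≤ n − k + 1.
Here n = 16, k = 5, so n − k + 1 = 12.
Given d = 15, check d ≤ 12: NO.
Slack = (n − k + 1) − d = -3.
The slack is negative: d = 15 exceeds n − k + 1 = 12 by 3, so the Singleton bound is violated and no linear [16, 5, 15]_8 code can exist. In particular it is not MDS (MDS requires d = n − k + 1 exactly).
Description: the claimed parameters are [16, 5, 15]_8; such a code would be impossible (violates the Singleton bound).


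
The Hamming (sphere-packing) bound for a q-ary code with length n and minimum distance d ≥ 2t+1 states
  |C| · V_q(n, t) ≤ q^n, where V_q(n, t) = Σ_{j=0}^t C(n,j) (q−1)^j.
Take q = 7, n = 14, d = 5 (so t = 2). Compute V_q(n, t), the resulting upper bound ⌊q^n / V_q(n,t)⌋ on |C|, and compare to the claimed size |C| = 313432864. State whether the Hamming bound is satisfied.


V_q(n, t) = 3361, q^n = 678223072849, Hamming bound = 201792047, |C| = 313432864 > bound (violated).

Step 1: Compute V_q(n, t) = Σ_{j=0}^2 C(n, j) (q−1)^j.
  j = 0: C(14,0)·(6)^0 = 1·1 = 1.
  j = 1: C(14,1)·(6)^1 = 14·6 = 84.
  j = 2: C(14,2)·(6)^2 = 91·36 = 3276.
  V_q(n, t) = 1 + 84 + 3276 = 3361.
Step 2: q^n = 7^14 = 678223072849.
Step 3: Hamming bound ⌊q^n / V_q(n,t)⌋ = ⌊678223072849/3361⌋ = 201792047.
Step 4: Compare |C| = 313432864 to 201792047: violated.
The claimed |C| lies above the Hamming bound, so no 7-ary code of length 14 with d ≥ 5 can have 313432864 codewords.


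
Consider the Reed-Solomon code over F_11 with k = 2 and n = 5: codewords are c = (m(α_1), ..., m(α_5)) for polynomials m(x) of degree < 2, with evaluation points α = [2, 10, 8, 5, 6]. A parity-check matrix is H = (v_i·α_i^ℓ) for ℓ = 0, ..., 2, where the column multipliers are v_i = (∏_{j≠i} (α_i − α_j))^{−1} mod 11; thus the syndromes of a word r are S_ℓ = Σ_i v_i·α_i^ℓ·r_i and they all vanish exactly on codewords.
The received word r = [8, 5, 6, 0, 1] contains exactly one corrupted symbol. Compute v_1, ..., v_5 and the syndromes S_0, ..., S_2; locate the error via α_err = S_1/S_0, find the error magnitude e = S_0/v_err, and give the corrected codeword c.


S = (5, 7, 1), error at position 3, error magnitude e = 3, c = [8, 5, 3, 0, 1].

Step 1: column multipliers v_i = (∏_{j≠i}(α_i − α_j))^{−1} mod 11.
  i = 1 (α = 2): (2−10)(2−8)(2−5)(2−6) = (−8)·(−6)·(−3)·(−4) = 576 ≡ 4, so v_1 = 4^{−1} = 3 (mod 11).
  i = 2 (α = 10): (10−2)(10−8)(10−5)(10−6) = 8·2·5·4 = 320 ≡ 1, so v_2 = 1^{−1} = 1 (mod 11).
  i = 3 (α = 8): (8−2)(8−10)(8−5)(8−6) = 6·(−2)·3·2 = −72 ≡ 5, so v_3 = 5^{−1} = 9 (mod 11).
  i = 4 (α = 5): (5−2)(5−10)(5−8)(5−6) = 3·(−5)·(−3)·(−1) = −45 ≡ 10, so v_4 = 10^{−1} = 10 (mod 11).
  i = 5 (α = 6): (6−2)(6−10)(6−8)(6−5) = 4·(−4)·(−2)·1 = 32 ≡ 10, so v_5 = 10^{−1} = 10 (mod 11).
  v = [3, 1, 9, 10, 10].
Step 2: syndromes of r = [8, 5, 6, 0, 1] (all sums mod 11).
  S_0 = Σ v_i r_i = 3·8 + 1·5 + 9·6 + 10·0 + 10·1 = 93 ≡ 5.
  S_1 = Σ v_i α_i r_i = 3·2·8 + 1·10·5 + 9·8·6 + 10·5·0 + 10·6·1 = 590 ≡ 7.
  α_i^2 mod 11 = [4, 1, 9, 3, 3].
  S_2 = Σ v_i α_i^2 r_i = 3·4·8 + 1·1·5 + 9·9·6 + 10·3·0 + 10·3·1 = 617 ≡ 1.
  S = (5, 7, 1) ≠ 0, so r is not a codeword (an error is present).
Step 3: locate the error. For a single error e at position i, S_ℓ = v_i·e·α_i^ℓ, so α_err = S_1/S_0.
  S_0^{−1} = 5^{−1} = 9 (mod 11), so α_err = 7·9 = 63 ≡ 8 = α_3. Error position i = 3.
  Consistency check: S_2/S_1 = 1·8 = 8 ≡ 8 = α_err ✓ (single-error assumption holds).
Step 4: error magnitude e = S_0/v_3 = S_0·∏_{j≠3}(α_3 − α_j) = 5·5 = 25 ≡ 3 (mod 11).
Step 5: correct position 3: c_3 = r_3 − e = 6 − 3 ≡ 3 (mod 11). Hence c = [8, 5, 3, 0, 1].
  Check: interpolating c through the α_i gives m(x) = 6 + 1·x (degree < 2) with m(α_i) = c_i for every i, so c is indeed a codeword.


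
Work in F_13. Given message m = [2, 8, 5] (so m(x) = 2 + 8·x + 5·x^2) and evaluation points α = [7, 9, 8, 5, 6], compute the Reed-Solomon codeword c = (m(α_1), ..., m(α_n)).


c = [4, 11, 9, 11, 9]

Message polynomial: m(x) = 2 + 8·x + 5·x^2 (mod 13).
For each evaluation point α_i, compute m(α_i) mod 13:
  α_1 = 7: Horner steps 5 → 4 → 4, so m(7) = 4.
  α_2 = 9: Horner steps 5 → 1 → 11, so m(9) = 11.
  α_3 = 8: Horner steps 5 → 9 → 9, so m(8) = 9.
  α_4 = 5: Horner steps 5 → 7 → 11, so m(5) = 11.
  α_5 = 6: Horner steps 5 → 12 → 9, so m(6) = 9.
Codeword c = [4, 11, 9, 11, 9] ∈ F_13^5.


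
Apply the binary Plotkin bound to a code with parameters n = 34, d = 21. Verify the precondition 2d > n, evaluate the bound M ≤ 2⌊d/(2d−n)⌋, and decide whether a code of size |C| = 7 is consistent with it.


Plotkin bound M ≤ 4; given |C| = 7 > bound (violated).

Check applicability: 2d = 42, n = 34.
2d − n = 8 > 0, so Plotkin applies.
Compute d/(2d−n) = 21/8 ≈ 2.6250.
⌊d/(2d−n)⌋ = 2.
Plotkin bound: M ≤ 2·2 = 4.
Given |C| = 7, check: VIOLATED.
This |C| is above the Plotkin bound, so no binary code with n = 34, d = 21 and 7 codewords exists.


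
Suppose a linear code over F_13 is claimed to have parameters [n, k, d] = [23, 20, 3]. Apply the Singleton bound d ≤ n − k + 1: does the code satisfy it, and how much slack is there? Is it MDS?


Singleton RHS = n − k + 1 = 4, slack = 1, bound satisfied, not MDS.

Singleton bound: d ≤ n − k + 1.
Here n = 23, k = 20, so n − k + 1 = 4.
Given d = 3, check d ≤ 4: YES.
Slack = (n − k + 1) − d = 1.
The code is NOT MDS (slack = 1 > 0).
Description: the claimed parameters are [23, 20, 3]_13; such a code would be non-MDS.


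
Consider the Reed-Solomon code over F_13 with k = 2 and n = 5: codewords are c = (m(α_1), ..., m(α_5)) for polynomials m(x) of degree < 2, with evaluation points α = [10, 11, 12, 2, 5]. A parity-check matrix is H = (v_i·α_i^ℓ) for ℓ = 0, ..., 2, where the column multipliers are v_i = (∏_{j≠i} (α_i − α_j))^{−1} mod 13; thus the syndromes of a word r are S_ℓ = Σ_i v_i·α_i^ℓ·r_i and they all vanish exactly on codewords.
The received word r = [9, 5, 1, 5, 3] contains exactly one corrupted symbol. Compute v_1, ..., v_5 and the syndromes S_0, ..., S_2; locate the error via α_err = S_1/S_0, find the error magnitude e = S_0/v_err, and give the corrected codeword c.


S = (8, 3, 6), error at position 4, error magnitude e = 3, c = [9, 5, 1, 2, 3].

Step 1: column multipliers v_i = (∏_{j≠i}(α_i − α_j))^{−1} mod 13.
  i = 1 (α = 10): (10−11)(10−12)(10−2)(10−5) = (−1)·(−2)·8·5 = 80 ≡ 2, so v_1 = 2^{−1} = 7 (mod 13).
  i = 2 (α = 11): (11−10)(11−12)(11−2)(11−5) = 1·(−1)·9·6 = −54 ≡ 11, so v_2 = 11^{−1} = 6 (mod 13).
  i = 3 (α = 12): (12−10)(12−11)(12−2)(12−5) = 2·1·10·7 = 140 ≡ 10, so v_3 = 10^{−1} = 4 (mod 13).
  i = 4 (α = 2): (2−10)(2−11)(2−12)(2−5) = (−8)·(−9)·(−10)·(−3) = 2160 ≡ 2, so v_4 = 2^{−1} = 7 (mod 13).
  i = 5 (α = 5): (5−10)(5−11)(5−12)(5−2) = (−5)·(−6)·(−7)·3 = −630 ≡ 7, so v_5 = 7^{−1} = 2 (mod 13).
  v = [7, 6, 4, 7, 2].
Step 2: syndromes of r = [9, 5, 1, 5, 3] (all sums mod 13).
  S_0 = Σ v_i r_i = 7·9 + 6·5 + 4·1 + 7·5 + 2·3 = 138 ≡ 8.
  S_1 = Σ v_i α_i r_i = 7·10·9 + 6·11·5 + 4·12·1 + 7·2·5 + 2·5·3 = 1108 ≡ 3.
  α_i^2 mod 13 = [9, 4, 1, 4, 12].
  S_2 = Σ v_i α_i^2 r_i = 7·9·9 + 6·4·5 + 4·1·1 + 7·4·5 + 2·12·3 = 903 ≡ 6.
  S = (8, 3, 6) ≠ 0, so r is not a codeword (an error is present).
Step 3: locate the error. For a single error e at position i, S_ℓ = v_i·e·α_i^ℓ, so α_err = S_1/S_0.
  S_0^{−1} = 8^{−1} = 5 (mod 13), so α_err = 3·5 = 15 ≡ 2 = α_4. Error position i = 4.
  Consistency check: S_2/S_1 = 6·9 = 54 ≡ 2 = α_err ✓ (single-error assumption holds).
Step 4: error magnitude e = S_0/v_4 = S_0·∏_{j≠4}(α_4 − α_j) = 8·2 = 16 ≡ 3 (mod 13).
Step 5: correct position 4: c_4 = r_4 − e = 5 − 3 ≡ 2 (mod 13). Hence c = [9, 5, 1, 2, 3].
  Check: interpolating c through the α_i gives m(x) = 10 + 9·x (degree < 2) with m(α_i) = c_i for every i, so c is indeed a codeword.


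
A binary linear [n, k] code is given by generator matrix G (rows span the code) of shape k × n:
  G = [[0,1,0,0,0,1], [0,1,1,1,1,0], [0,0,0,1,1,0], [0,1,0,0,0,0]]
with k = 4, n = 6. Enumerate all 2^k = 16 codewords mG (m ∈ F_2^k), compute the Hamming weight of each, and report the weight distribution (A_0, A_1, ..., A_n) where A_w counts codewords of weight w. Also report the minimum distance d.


Weight distribution: A_0 = 1, A_1 = 3, A_2 = 4, A_3 = 4, A_4 = 3, A_5 = 1. Minimum distance d = 1.

Enumerate all 2^4 = 16 messages m ∈ F_2^4.
For each, compute codeword c = mG in F_2^6, then tally its weight.
  m = 0000 → c = 000000, weight = 0.
  m = 1000 → c = 010001, weight = 2.
  m = 0100 → c = 011110, weight = 4.
  m = 1100 → c = 001111, weight = 4.
  m = 0010 → c = 000110, weight = 2.
  m = 1010 → c = 010111, weight = 4.
  m = 0110 → c = 011000, weight = 2.
  m = 1110 → c = 001001, weight = 2.
  m = 0001 → c = 010000, weight = 1.
  m = 1001 → c = 000001, weight = 1.
  m = 0101 → c = 001110, weight = 3.
  m = 1101 → c = 011111, weight = 5.
  m = 0011 → c = 010110, weight = 3.
  m = 1011 → c = 000111, weight = 3.
  m = 0111 → c = 001000, weight = 1.
  m = 1111 → c = 011001, weight = 3.
Tally weights:
  weight 0: 1 codewords.
  weight 1: 3 codewords.
  weight 2: 4 codewords.
  weight 3: 4 codewords.
  weight 4: 3 codewords.
  weight 5: 1 codewords.
Minimum distance d = smallest w > 0 with A_w > 0 = 1.
Sanity: Σ A_w = 16 = 2^4 = 16 ✓.


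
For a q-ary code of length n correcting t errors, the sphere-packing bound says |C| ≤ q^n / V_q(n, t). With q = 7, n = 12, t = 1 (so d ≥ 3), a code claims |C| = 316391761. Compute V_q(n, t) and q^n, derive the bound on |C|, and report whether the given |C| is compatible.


V_q(n, t) = 73, q^n = 13841287201, Hamming bound = 189606673, |C| = 316391761 > bound (violated).

Step 1: Compute V_q(n, t) = Σ_{j=0}^1 C(n, j) (q−1)^j.
  j = 0: C(12,0)·(6)^0 = 1·1 = 1.
  j = 1: C(12,1)·(6)^1 = 12·6 = 72.
  V_q(n, t) = 1 + 72 = 73.
Step 2: q^n = 7^12 = 13841287201.
Step 3: Hamming bound ⌊q^n / V_q(n,t)⌋ = ⌊13841287201/73⌋ = 189606673.
Step 4: Compare |C| = 316391761 to 189606673: violated.
The claimed |C| lies above the Hamming bound, so no 7-ary code of length 12 with d ≥ 3 can have 316391761 codewords.


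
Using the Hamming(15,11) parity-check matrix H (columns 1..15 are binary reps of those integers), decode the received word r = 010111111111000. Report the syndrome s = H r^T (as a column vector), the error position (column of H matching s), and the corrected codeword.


s = (1, 1, 1, 0)^T, error position = 14, corrected codeword c = 010111111111010

Compute s = H r^T mod 2 one row at a time:
  s_1 = 1 + 1 + 1 + 1 + 1 + 0 + 0 + 0 = 5 ≡ 1 (mod 2).
  s_2 = 1 + 1 + 1 + 1 + 1 + 0 + 0 + 0 = 5 ≡ 1 (mod 2).
  s_3 = 1 + 0 + 1 + 1 + 1 + 1 + 0 + 0 = 5 ≡ 1 (mod 2).
  s_4 = 0 + 0 + 1 + 1 + 1 + 1 + 0 + 0 = 4 ≡ 0 (mod 2).
s = (1, 1, 1, 0)^T — this equals column 14 of H (binary 1110), so error is at position 14.
Correct: flip bit 14 of r = 010111111111000 to get c = 010111111111010.


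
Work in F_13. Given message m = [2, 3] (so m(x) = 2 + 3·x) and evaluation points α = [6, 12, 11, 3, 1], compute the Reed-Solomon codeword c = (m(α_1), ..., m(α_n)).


c = [7, 12, 9, 11, 5]

Message polynomial: m(x) = 2 + 3·x (mod 13).
For each evaluation point α_i, compute m(α_i) mod 13:
  α_1 = 6: Horner steps 3 → 7, so m(6) = 7.
  α_2 = 12: Horner steps 3 → 12, so m(12) = 12.
  α_3 = 11: Horner steps 3 → 9, so m(11) = 9.
  α_4 = 3: Horner steps 3 → 11, so m(3) = 11.
  α_5 = 1: Horner steps 3 → 5, so m(1) = 5.
Codeword c = [7, 12, 9, 11, 5] ∈ F_13^5.


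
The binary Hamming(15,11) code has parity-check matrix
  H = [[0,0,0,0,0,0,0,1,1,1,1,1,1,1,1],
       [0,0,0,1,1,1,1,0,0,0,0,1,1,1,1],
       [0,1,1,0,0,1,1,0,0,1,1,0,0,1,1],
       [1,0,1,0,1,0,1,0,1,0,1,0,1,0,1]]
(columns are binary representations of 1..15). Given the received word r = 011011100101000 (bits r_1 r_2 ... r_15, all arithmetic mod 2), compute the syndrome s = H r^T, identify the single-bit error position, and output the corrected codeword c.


s = (0, 0, 1, 1)^T, error position = 3, corrected codeword c = 010011100101000

Compute s = H r^T mod 2 one row at a time:
  s_1 = 0 + 0 + 1 + 0 + 1 + 0 + 0 + 0 = 2 ≡ 0 (mod 2).
  s_2 = 0 + 1 + 1 + 1 + 1 + 0 + 0 + 0 = 4 ≡ 0 (mod 2).
  s_3 = 1 + 1 + 1 + 1 + 1 + 0 + 0 + 0 = 5 ≡ 1 (mod 2).
  s_4 = 0 + 1 + 1 + 1 + 0 + 0 + 0 + 0 = 3 ≡ 1 (mod 2).
s = (0, 0, 1, 1)^T — this equals column 3 of H (binary 0011), so error is at position 3.
Correct: flip bit 3 of r = 011011100101000 to get c = 010011100101000.


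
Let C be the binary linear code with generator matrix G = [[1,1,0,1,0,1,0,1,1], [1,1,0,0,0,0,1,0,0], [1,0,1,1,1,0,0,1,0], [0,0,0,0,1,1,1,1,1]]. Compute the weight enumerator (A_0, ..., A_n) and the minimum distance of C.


Weight distribution: A_0 = 1, A_2 = 1, A_3 = 2, A_4 = 1, A_5 = 6, A_6 = 5. Minimum distance d = 2.

Enumerate all 2^4 = 16 messages m ∈ F_2^4.
For each, compute codeword c = mG in F_2^9, then tally its weight.
  m = 0000 → c = 000000000, weight = 0.
  m = 1000 → c = 110101011, weight = 6.
  m = 0100 → c = 110000100, weight = 3.
  m = 1100 → c = 000101111, weight = 5.
  m = 0010 → c = 101110010, weight = 5.
  m = 1010 → c = 011011001, weight = 5.
  m = 0110 → c = 011110110, weight = 6.
  m = 1110 → c = 101011101, weight = 6.
  m = 0001 → c = 000011111, weight = 5.
  m = 1001 → c = 110110100, weight = 5.
  m = 0101 → c = 110011011, weight = 6.
  m = 1101 → c = 000110000, weight = 2.
  m = 0011 → c = 101101101, weight = 6.
  m = 1011 → c = 011000110, weight = 4.
  m = 0111 → c = 011101001, weight = 5.
  m = 1111 → c = 101000010, weight = 3.
Tally weights:
  weight 0: 1 codewords.
  weight 2: 1 codewords.
  weight 3: 2 codewords.
  weight 4: 1 codewords.
  weight 5: 6 codewords.
  weight 6: 5 codewords.
Minimum distance d = smallest w > 0 with A_w > 0 = 2.
Sanity: Σ A_w = 16 = 2^4 = 16 ✓.


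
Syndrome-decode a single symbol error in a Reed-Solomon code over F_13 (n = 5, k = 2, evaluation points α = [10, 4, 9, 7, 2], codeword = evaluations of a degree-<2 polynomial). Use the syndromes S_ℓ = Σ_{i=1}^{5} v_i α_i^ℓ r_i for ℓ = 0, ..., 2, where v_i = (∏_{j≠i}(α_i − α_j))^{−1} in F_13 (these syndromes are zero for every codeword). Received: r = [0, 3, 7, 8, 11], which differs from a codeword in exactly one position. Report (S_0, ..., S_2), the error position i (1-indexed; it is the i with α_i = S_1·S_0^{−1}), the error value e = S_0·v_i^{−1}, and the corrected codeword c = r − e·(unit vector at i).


S = (7, 1, 2), error at position 5, error magnitude e = 7, c = [0, 3, 7, 8, 4].

Step 1: column multipliers v_i = (∏_{j≠i}(α_i − α_j))^{−1} mod 13.
  i = 1 (α = 10): (10−4)(10−9)(10−7)(10−2) = 6·1·3·8 = 144 ≡ 1, so v_1 = 1^{−1} = 1 (mod 13).
  i = 2 (α = 4): (4−10)(4−9)(4−7)(4−2) = (−6)·(−5)·(−3)·2 = −180 ≡ 2, so v_2 = 2^{−1} = 7 (mod 13).
  i = 3 (α = 9): (9−10)(9−4)(9−7)(9−2) = (−1)·5·2·7 = −70 ≡ 8, so v_3 = 8^{−1} = 5 (mod 13).
  i = 4 (α = 7): (7−10)(7−4)(7−9)(7−2) = (−3)·3·(−2)·5 = 90 ≡ 12, so v_4 = 12^{−1} = 12 (mod 13).
  i = 5 (α = 2): (2−10)(2−4)(2−9)(2−7) = (−8)·(−2)·(−7)·(−5) = 560 ≡ 1, so v_5 = 1^{−1} = 1 (mod 13).
  v = [1, 7, 5, 12, 1].
Step 2: syndromes of r = [0, 3, 7, 8, 11] (all sums mod 13).
  S_0 = Σ v_i r_i = 1·0 + 7·3 + 5·7 + 12·8 + 1·11 = 163 ≡ 7.
  S_1 = Σ v_i α_i r_i = 1·10·0 + 7·4·3 + 5·9·7 + 12·7·8 + 1·2·11 = 1093 ≡ 1.
  α_i^2 mod 13 = [9, 3, 3, 10, 4].
  S_2 = Σ v_i α_i^2 r_i = 1·9·0 + 7·3·3 + 5·3·7 + 12·10·8 + 1·4·11 = 1172 ≡ 2.
  S = (7, 1, 2) ≠ 0, so r is not a codeword (an error is present).
Step 3: locate the error. For a single error e at position i, S_ℓ = v_i·e·α_i^ℓ, so α_err = S_1/S_0.
  S_0^{−1} = 7^{−1} = 2 (mod 13), so α_err = 1·2 = 2 ≡ 2 = α_5. Error position i = 5.
  Consistency check: S_2/S_1 = 2·1 = 2 ≡ 2 = α_err ✓ (single-error assumption holds).
Step 4: error magnitude e = S_0/v_5 = S_0·∏_{j≠5}(α_5 − α_j) = 7·1 = 7 ≡ 7 (mod 13).
Step 5: correct position 5: c_5 = r_5 − e = 11 − 7 ≡ 4 (mod 13). Hence c = [0, 3, 7, 8, 4].
  Check: interpolating c through the α_i gives m(x) = 5 + 6·x (degree < 2) with m(α_i) = c_i for every i, so c is indeed a codeword.


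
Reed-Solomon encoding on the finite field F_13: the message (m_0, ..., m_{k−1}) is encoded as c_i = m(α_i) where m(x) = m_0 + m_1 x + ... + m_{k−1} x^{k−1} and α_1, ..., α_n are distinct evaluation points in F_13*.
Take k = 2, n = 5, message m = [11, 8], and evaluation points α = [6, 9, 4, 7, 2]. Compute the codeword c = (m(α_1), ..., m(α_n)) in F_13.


c = [7, 5, 4, 2, 1]

Message polynomial: m(x) = 11 + 8·x (mod 13).
For each evaluation point α_i, compute m(α_i) mod 13:
  α_1 = 6: Horner steps 8 → 7, so m(6) = 7.
  α_2 = 9: Horner steps 8 → 5, so m(9) = 5.
  α_3 = 4: Horner steps 8 → 4, so m(4) = 4.
  α_4 = 7: Horner steps 8 → 2, so m(7) = 2.
  α_5 = 2: Horner steps 8 → 1, so m(2) = 1.
Codeword c = [7, 5, 4, 2, 1] ∈ F_13^5.


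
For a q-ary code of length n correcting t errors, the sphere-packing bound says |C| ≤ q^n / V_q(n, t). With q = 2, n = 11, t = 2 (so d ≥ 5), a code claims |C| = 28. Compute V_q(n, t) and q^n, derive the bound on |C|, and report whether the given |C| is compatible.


V_q(n, t) = 67, q^n = 2048, Hamming bound = 30, |C| = 28 ≤ bound (satisfied).

Step 1: Compute V_q(n, t) = Σ_{j=0}^2 C(n, j) (q−1)^j.
  j = 0: C(11,0)·(1)^0 = 1·1 = 1.
  j = 1: C(11,1)·(1)^1 = 11·1 = 11.
  j = 2: C(11,2)·(1)^2 = 55·1 = 55.
  V_q(n, t) = 1 + 11 + 55 = 67.
Step 2: q^n = 2^11 = 2048.
Step 3: Hamming bound ⌊q^n / V_q(n,t)⌋ = ⌊2048/67⌋ = 30.
Step 4: Compare |C| = 28 to 30: satisfied.
The claimed |C| lies below the Hamming bound.


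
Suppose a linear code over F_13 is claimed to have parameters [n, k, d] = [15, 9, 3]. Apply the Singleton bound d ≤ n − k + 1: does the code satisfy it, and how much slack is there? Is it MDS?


Singleton RHS = n − k + 1 = 7, slack = 4, bound satisfied, not MDS.

Singleton bound: d ≤ n − k + 1.
Here n = 15, k = 9, so n − k + 1 = 7.
Given d = 3, check d ≤ 7: YES.
Slack = (n − k + 1) − d = 4.
The code is NOT MDS (slack = 4 > 0).
Description: the claimed parameters are [15, 9, 3]_13; such a code would be non-MDS.


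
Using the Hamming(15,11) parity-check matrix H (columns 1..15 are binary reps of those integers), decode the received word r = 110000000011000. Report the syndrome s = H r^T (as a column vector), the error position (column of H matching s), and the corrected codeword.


s = (0, 1, 0, 0)^T, error position = 4, corrected codeword c = 110100000011000

Compute s = H r^T mod 2 one row at a time:
  s_1 = 0 + 0 + 0 + 1 + 1 + 0 + 0 + 0 = 2 ≡ 0 (mod 2).
  s_2 = 0 + 0 + 0 + 0 + 1 + 0 + 0 + 0 = 1 ≡ 1 (mod 2).
  s_3 = 1 + 0 + 0 + 0 + 0 + 1 + 0 + 0 = 2 ≡ 0 (mod 2).
  s_4 = 1 + 0 + 0 + 0 + 0 + 1 + 0 + 0 = 2 ≡ 0 (mod 2).
s = (0, 1, 0, 0)^T — this equals column 4 of H (binary 0100), so error is at position 4.
Correct: flip bit 4 of r = 110000000011000 to get c = 110100000011000.


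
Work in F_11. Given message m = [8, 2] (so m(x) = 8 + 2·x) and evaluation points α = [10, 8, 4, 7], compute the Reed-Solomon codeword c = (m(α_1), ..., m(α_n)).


c = [6, 2, 5, 0]

Message polynomial: m(x) = 8 + 2·x (mod 11).
For each evaluation point α_i, compute m(α_i) mod 11:
  α_1 = 10: Horner steps 2 → 6, so m(10) = 6.
  α_2 = 8: Horner steps 2 → 2, so m(8) = 2.
  α_3 = 4: Horner steps 2 → 5, so m(4) = 5.
  α_4 = 7: Horner steps 2 → 0, so m(7) = 0.
Codeword c = [6, 2, 5, 0] ∈ F_11^4.
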